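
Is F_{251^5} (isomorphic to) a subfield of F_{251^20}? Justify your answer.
Yes: F_{251^5} is a subfield of F_{251^20}

F_{p^m} embeds in F_{p^n} iff m | n (since F_{p^n} is the splitting field of x^(p^n) - x, and F_{p^m} ⊂ F_{p^n} forces p^n to be a power of p^m, i.e. m | n; conversely if m | n then every root of x^(p^m) - x is a root of x^(p^n) - x). Here 5 | 20 (since 20 = 4·5), so F_{251^5} is a subfield of F_{251^20}, and [F_{251^20} : F_{251^5}] = 20/5 = 4.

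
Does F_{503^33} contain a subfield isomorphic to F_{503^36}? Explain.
No: F_{503^36} is not a subfield of F_{503^33}

F_{p^m} embeds in F_{p^n} iff m | n. Here 36 ∤ 33 (since 33 = 0·36 + 33 with remainder 33 ≠ 0), so F_{503^36} is not a subfield of F_{503^33}. Equivalently: if it were, the tower law would give 36 = [F_{503^36}:F_503] dividing [F_{503^33}:F_503] = 33, contradiction.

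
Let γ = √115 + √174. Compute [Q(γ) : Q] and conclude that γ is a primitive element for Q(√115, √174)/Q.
[Q(γ) : Q] = 4 (equivalently, Q(γ) = Q(√115, √174))

Obviously Q(γ) ⊆ Q(√115, √174), and [Q(√115, √174):Q] = 4 (since 115, 174 are distinct squarefree integers > 1 with 20010 not a perfect square). To show equality we compute the minimal polynomial of γ. From γ = √115 + √174: γ^2 = 115 + 2√(20010) + 174 = 289 + 2√(20010), so γ^2 - 289 = 2√(20010); squaring, (γ^2 - 289)^2 = 4·20010, i.e. γ^4 - 578γ^2 + 83521 - 80040 = 0, i.e. γ^4 - 578γ^2 + 3481 = 0. So γ is a root of x^4 - 578x^2 + 3481. This polynomial is irreducible over Q: it has no rational root (each ±√115 ± √174 is irrational), and any factorization into two quadratics over Q would force √(20010) ∈ Q (pairing opposite roots) or √115, √174 ∈ Q (other pairings), all impossible. Hence [Q(γ):Q] = 4 = [Q(√115, √174):Q], so Q(γ) = Q(√115, √174).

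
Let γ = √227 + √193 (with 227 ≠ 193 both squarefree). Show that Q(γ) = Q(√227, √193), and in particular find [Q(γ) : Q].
[Q(γ) : Q] = 4 (equivalently, Q(γ) = Q(√227, √193))

Obviously Q(γ) ⊆ Q(√227, √193), and [Q(√227, √193):Q] = 4 (since 227, 193 are distinct squarefree integers > 1 with 43811 not a perfect square). To show equality we compute the minimal polynomial of γ. From γ = √227 + √193: γ^2 = 227 + 2√(43811) + 193 = 420 + 2√(43811), so γ^2 - 420 = 2√(43811); squaring, (γ^2 - 420)^2 = 4·43811, i.e. γ^4 - 840γ^2 + 176400 - 175244 = 0, i.e. γ^4 - 840γ^2 + 1156 = 0. So γ is a root of x^4 - 840x^2 + 1156. This polynomial is irreducible over Q: it has no rational root (each ±√227 ± √193 is irrational), and any factorization into two quadratics over Q would force √(43811) ∈ Q (pairing opposite roots) or √227, √193 ∈ Q (other pairings), all impossible. Hence [Q(γ):Q] = 4 = [Q(√227, √193):Q], so Q(γ) = Q(√227, √193).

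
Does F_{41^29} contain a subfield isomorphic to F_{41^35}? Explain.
No: F_{41^35} is not a subfield of F_{41^29}

F_{p^m} embeds in F_{p^n} iff m | n. Here 35 ∤ 29 (since 29 = 0·35 + 29 with remainder 29 ≠ 0), so F_{41^35} is not a subfield of F_{41^29}. Equivalently: if it were, the tower law would give 35 = [F_{41^35}:F_41] dividing [F_{41^29}:F_41] = 29, contradiction.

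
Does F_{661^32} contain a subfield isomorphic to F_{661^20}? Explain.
No: F_{661^20} is not a subfield of F_{661^32}

F_{p^m} embeds in F_{p^n} iff m | n. Here 20 ∤ 32 (since 32 = 1·20 + 12 with remainder 12 ≠ 0), so F_{661^20} is not a subfield of F_{661^32}. Equivalently: if it were, the tower law would give 20 = [F_{661^20}:F_661] dividing [F_{661^32}:F_661] = 32, contradiction.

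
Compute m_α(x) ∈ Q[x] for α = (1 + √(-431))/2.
m_α(x) = x^2 - x + 108

From 2α - 1 = √(-431), squaring gives (2α - 1)^2 = -431, i.e. 4α^2 - 4α + 1 = -431, so α^2 - α + (1 + 431)/4 = 0. Since -431 ≡ 1 (mod 4), (1 + 431)/4 = 108 ∈ Z. The polynomial x^2 - x + 108 has discriminant 1 - 4·(108) = -431, which is not a perfect square in Q (d = -431 is squarefree and ≠ 1), so x^2 - x + 108 is irreducible over Q. It is the minimal polynomial of α.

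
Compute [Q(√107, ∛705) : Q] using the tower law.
[Q(√107, ∛705) : Q] = 6

Let L = Q(√107, ∛705). Since Q(√107) ⊂ L and [Q(√107):Q] = 2, the tower law gives 2 | [L:Q]. Likewise Q(∛705) ⊂ L with [Q(∛705):Q] = 3 (because 705 is not a perfect cube), so 3 | [L:Q]. As gcd(2,3) = 1, [L:Q] is divisible by 6. Conversely L is generated over Q by √107 and ∛705, so [L:Q] ≤ 2·3 = 6. Therefore [Q(√107, ∛705) : Q] = 6.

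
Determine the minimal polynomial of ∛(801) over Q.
m_α(x) = x^3 - 801

α satisfies α^3 = 801, so x^3 - 801 annihilates α. By the rational root test, a rational root p/q (in lowest terms) of x^3 - 801 would satisfy p^3 = 801 q^3, forcing q = 1 and p^3 = 801; but 801 is not a perfect cube, contradiction. A monic cubic over Q with no rational root is irreducible (any nontrivial factorization would include a linear factor). Hence x^3 - 801 is the minimal polynomial of α, and in particular [Q(α):Q] = 3.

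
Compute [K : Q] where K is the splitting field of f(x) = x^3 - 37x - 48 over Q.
[K : Q] = 6

By the rational root test, any rational root of the monic integer polynomial f(x) = x^3 - 37x - 48 must be an integer dividing the constant term -48, i.e. one of ±{1, 2, 3, 4, 6, 8, 12, 16, 24, 48}. Evaluating: f(1) = -84, f(-1) = -12, f(2) = -114, f(-2) = 18, f(3) = -132, f(-3) = 36, f(4) = -132, f(-4) = 36, f(6) = -54, f(-6) = -42, f(8) = 168, f(-8) = -264, f(12) = 1236, f(-12) = -1332, f(16) = 3456, f(-16) = -3552, f(24) = 12888, f(-24) = -12984, f(48) = 108768, f(-48) = -108864; none is 0, so f has no rational root and is therefore irreducible over Q (a cubic with no linear factor over a field is irreducible). For an irreducible cubic, the Galois group is A_3 or S_3 according as the discriminant disc(f) = -4a^3 - 27b^2 = -4·(-37)^3 - 27·(-48)^2 = 140404 is or is not a square in Q. Here disc(f) = 140404 is not a perfect square in Q, so the Galois group of f over Q is not contained in A_3 and must be all of S_3. The splitting field has degree |S_3| = 6 over Q, so [K : Q] = 6.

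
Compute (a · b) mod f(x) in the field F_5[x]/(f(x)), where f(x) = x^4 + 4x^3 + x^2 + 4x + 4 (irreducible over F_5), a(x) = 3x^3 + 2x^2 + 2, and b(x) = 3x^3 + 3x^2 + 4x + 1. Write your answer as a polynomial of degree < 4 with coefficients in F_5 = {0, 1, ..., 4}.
a · b ≡ 3x^2 (mod f(x))

Multiply in F_5[x]: a(x)·b(x) = (3x^3 + 2x^2 + 2)·(3x^3 + 3x^2 + 4x + 1) = 4x^6 + 3x^4 + 2x^3 + 3x^2 + 3x + 2. This has degree ≥ 4, so divide by f(x) over F_5: 4x^6 + 3x^4 + 2x^3 + 3x^2 + 3x + 2 = (4x^2 + 4x + 3)·(x^4 + 4x^3 + x^2 + 4x + 4) + (3x^2). Hence a·b ≡ 3x^2 (mod f). (F_5[x]/(f) is a field with 5^4 = 625 elements since f is irreducible of degree 4.)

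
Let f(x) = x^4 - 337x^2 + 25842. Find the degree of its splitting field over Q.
[K : Q] = 4

Solving the quadratic in x^2: x^2 = (337 ± √(337^2 - 4·25842))/2 = (337 ± √10201)/2 = (337 ± 101)/2, giving x^2 = 118 or x^2 = 219. So f(x) = (x^2 - 118)(x^2 - 219) and the roots of f are ±√118, ±√219. Hence the splitting field is K = Q(√118, √219). Since 118 and 219 are distinct squarefree integers > 1, their product 25842 is not a perfect square, so √219 ∉ Q(√118). By the tower law [K:Q] = [Q(√118,√219):Q(√118)] · [Q(√118):Q] = 2 · 2 = 4.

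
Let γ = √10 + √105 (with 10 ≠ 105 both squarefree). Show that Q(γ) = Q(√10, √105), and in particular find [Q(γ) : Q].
[Q(γ) : Q] = 4 (equivalently, Q(γ) = Q(√10, √105))

Obviously Q(γ) ⊆ Q(√10, √105), and [Q(√10, √105):Q] = 4 (since 10, 105 are distinct squarefree integers > 1 with 1050 not a perfect square). To show equality we compute the minimal polynomial of γ. From γ = √10 + √105: γ^2 = 10 + 2√(1050) + 105 = 115 + 2√(1050), so γ^2 - 115 = 2√(1050); squaring, (γ^2 - 115)^2 = 4·1050, i.e. γ^4 - 230γ^2 + 13225 - 4200 = 0, i.e. γ^4 - 230γ^2 + 9025 = 0. So γ is a root of x^4 - 230x^2 + 9025. This polynomial is irreducible over Q: it has no rational root (each ±√10 ± √105 is irrational), and any factorization into two quadratics over Q would force √(1050) ∈ Q (pairing opposite roots) or √10, √105 ∈ Q (other pairings), all impossible. Hence [Q(γ):Q] = 4 = [Q(√10, √105):Q], so Q(γ) = Q(√10, √105).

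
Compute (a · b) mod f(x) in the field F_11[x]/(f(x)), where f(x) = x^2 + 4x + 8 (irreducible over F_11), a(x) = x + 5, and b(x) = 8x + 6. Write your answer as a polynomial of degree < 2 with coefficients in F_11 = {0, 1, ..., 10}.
a · b ≡ 3x + 10 (mod f(x))

Multiply in F_11[x]: a(x)·b(x) = (x + 5)·(8x + 6) = 8x^2 + 2x + 8. This has degree ≥ 2, so divide by f(x) over F_11: 8x^2 + 2x + 8 = (8)·(x^2 + 4x + 8) + (3x + 10). Hence a·b ≡ 3x + 10 (mod f). (F_11[x]/(f) is a field with 11^2 = 121 elements since f is irreducible of degree 2.)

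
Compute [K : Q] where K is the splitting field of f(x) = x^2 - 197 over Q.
[K : Q] = 2

f(x) = x^2 - 197 factors as (x - √197)(x + √197). The splitting field is K = Q(√197). Since 197 is squarefree and > 1, it is not a perfect square, so x^2 - 197 is irreducible over Q and [Q(√197) : Q] = 2. Hence [K : Q] = 2.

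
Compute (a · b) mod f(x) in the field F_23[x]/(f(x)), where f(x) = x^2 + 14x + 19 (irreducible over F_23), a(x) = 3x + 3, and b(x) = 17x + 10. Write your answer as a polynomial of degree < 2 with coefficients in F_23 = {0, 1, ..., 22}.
a · b ≡ 11x + 4 (mod f(x))

Multiply in F_23[x]: a(x)·b(x) = (3x + 3)·(17x + 10) = 5x^2 + 12x + 7. This has degree ≥ 2, so divide by f(x) over F_23: 5x^2 + 12x + 7 = (5)·(x^2 + 14x + 19) + (11x + 4). Hence a·b ≡ 11x + 4 (mod f). (F_23[x]/(f) is a field with 23^2 = 529 elements since f is irreducible of degree 2.)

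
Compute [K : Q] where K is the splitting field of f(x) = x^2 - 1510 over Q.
[K : Q] = 2

f(x) = x^2 - 1510 factors as (x - √1510)(x + √1510). The splitting field is K = Q(√1510). Since 1510 is squarefree and > 1, it is not a perfect square, so x^2 - 1510 is irreducible over Q and [Q(√1510) : Q] = 2. Hence [K : Q] = 2.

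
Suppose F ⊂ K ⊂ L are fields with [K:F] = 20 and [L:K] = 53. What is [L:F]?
[L:F] = 1060

The tower law says that for any tower of field extensions F ⊂ K ⊂ L with finite degrees, [L:F] = [L:K] · [K:F]. Here this gives [L:F] = 53 · 20 = 1060.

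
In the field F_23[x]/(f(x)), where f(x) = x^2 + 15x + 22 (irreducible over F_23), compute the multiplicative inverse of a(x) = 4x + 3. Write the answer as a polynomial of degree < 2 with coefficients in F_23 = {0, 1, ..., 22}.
a(x)^(-1) ≡ 9x + 19 (mod f(x))

Since f is irreducible over F_23, F_23[x]/(f) is a field and a(x) ≠ 0 has an inverse. Apply the extended Euclidean algorithm to f(x) and a(x) in F_23[x]: f(x) = (6x + 5)·a(x) + (7). The last nonzero remainder is the constant 7 = gcd(f, a) in F_23. Back-substituting through the division chain expresses 7 = s(x)·a(x) + t(x)·f(x) with s(x) ≡ 17x + 18 (mod f), so (17x + 18)·a(x) ≡ 7 (mod f). Multiplying by 7^(-1) ≡ 10 in F_23 gives a(x)^(-1) ≡ 10·(17x + 18) ≡ 9x + 19 (mod f). Check: (4x + 3)·(9x + 19) = 13x^2 + 11x + 11 ≡ 1 (mod x^2 + 15x + 22).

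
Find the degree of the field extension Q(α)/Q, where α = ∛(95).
[Q(α):Q] = 3

The minimal polynomial of α is x^3 - 95, irreducible over Q since 95 is not a perfect cube (so x^3 - 95 has no rational root). Hence [Q(α):Q] = deg(m_α) = 3.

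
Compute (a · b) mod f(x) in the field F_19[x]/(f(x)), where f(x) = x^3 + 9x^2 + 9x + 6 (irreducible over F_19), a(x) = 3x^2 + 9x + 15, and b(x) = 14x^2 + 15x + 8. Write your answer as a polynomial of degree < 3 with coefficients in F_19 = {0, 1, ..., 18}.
a · b ≡ 11x^2 + 8x + 13 (mod f(x))

Multiply in F_19[x]: a(x)·b(x) = (3x^2 + 9x + 15)·(14x^2 + 15x + 8) = 4x^4 + 8x^2 + 12x + 6. This has degree ≥ 3, so divide by f(x) over F_19: 4x^4 + 8x^2 + 12x + 6 = (4x + 2)·(x^3 + 9x^2 + 9x + 6) + (11x^2 + 8x + 13). Hence a·b ≡ 11x^2 + 8x + 13 (mod f). (F_19[x]/(f) is a field with 19^3 = 6859 elements since f is irreducible of degree 3.)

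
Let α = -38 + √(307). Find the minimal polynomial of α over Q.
m_α(x) = x^2 + 76x + 1137

From α + 38 = √(307), squaring gives (α + 38)^2 = 307, i.e. α^2 + 76α + 1444 = 307, so α^2 + 76α + 1137 = 0. The discriminant of x^2 + 76x + 1137 is (76)^2 - 4·(1137) = 5776 - 4548 = 1228, and 4·(307) is not a perfect square in Q since 307 is squarefree and ≠ 1. Hence x^2 + 76x + 1137 is irreducible over Q and is the minimal polynomial of α.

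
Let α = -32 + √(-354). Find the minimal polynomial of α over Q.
m_α(x) = x^2 + 64x + 1378

From α + 32 = √(-354), squaring gives (α + 32)^2 = -354, i.e. α^2 + 64α + 1024 = -354, so α^2 + 64α + 1378 = 0. The discriminant of x^2 + 64x + 1378 is (64)^2 - 4·(1378) = 4096 - 5512 = -1416, and 4·(-354) is not a perfect square in Q since -354 is squarefree and ≠ 1. Hence x^2 + 64x + 1378 is irreducible over Q and is the minimal polynomial of α.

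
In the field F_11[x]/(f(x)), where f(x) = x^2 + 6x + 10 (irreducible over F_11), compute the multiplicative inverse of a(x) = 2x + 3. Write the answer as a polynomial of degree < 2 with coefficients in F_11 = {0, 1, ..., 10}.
a(x)^(-1) ≡ 10x + 1 (mod f(x))

Since f is irreducible over F_11, F_11[x]/(f) is a field and a(x) ≠ 0 has an inverse. Apply the extended Euclidean algorithm to f(x) and a(x) in F_11[x]: f(x) = (6x + 5)·a(x) + (6). The last nonzero remainder is the constant 6 = gcd(f, a) in F_11. Back-substituting through the division chain expresses 6 = s(x)·a(x) + t(x)·f(x) with s(x) ≡ 5x + 6 (mod f), so (5x + 6)·a(x) ≡ 6 (mod f). Multiplying by 6^(-1) ≡ 2 in F_11 gives a(x)^(-1) ≡ 2·(5x + 6) ≡ 10x + 1 (mod f). Check: (2x + 3)·(10x + 1) = 9x^2 + 10x + 3 ≡ 1 (mod x^2 + 6x + 10).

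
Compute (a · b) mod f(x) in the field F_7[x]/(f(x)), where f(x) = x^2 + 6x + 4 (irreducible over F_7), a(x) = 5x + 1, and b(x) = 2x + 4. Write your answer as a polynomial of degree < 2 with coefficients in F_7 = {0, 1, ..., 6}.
a · b ≡ 4x + 6 (mod f(x))

Multiply in F_7[x]: a(x)·b(x) = (5x + 1)·(2x + 4) = 3x^2 + x + 4. This has degree ≥ 2, so divide by f(x) over F_7: 3x^2 + x + 4 = (3)·(x^2 + 6x + 4) + (4x + 6). Hence a·b ≡ 4x + 6 (mod f). (F_7[x]/(f) is a field with 7^2 = 49 elements since f is irreducible of degree 2.)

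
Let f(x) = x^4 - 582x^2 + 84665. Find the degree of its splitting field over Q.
[K : Q] = 4

Solving the quadratic in x^2: x^2 = (582 ± √(582^2 - 4·84665))/2 = (582 ± √64)/2 = (582 ± 8)/2, giving x^2 = 295 or x^2 = 287. So f(x) = (x^2 - 295)(x^2 - 287) and the roots of f are ±√295, ±√287. Hence the splitting field is K = Q(√295, √287). Since 295 and 287 are distinct squarefree integers > 1, their product 84665 is not a perfect square, so √287 ∉ Q(√295). By the tower law [K:Q] = [Q(√295,√287):Q(√295)] · [Q(√295):Q] = 2 · 2 = 4.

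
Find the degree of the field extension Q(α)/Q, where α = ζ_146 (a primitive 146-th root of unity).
[Q(α):Q] = 72

The minimal polynomial of ζ_146 over Q is the 146-th cyclotomic polynomial Φ_146(x), which is irreducible over Q and has degree φ(146) = 72. Hence [Q(α):Q] = φ(146) = 72.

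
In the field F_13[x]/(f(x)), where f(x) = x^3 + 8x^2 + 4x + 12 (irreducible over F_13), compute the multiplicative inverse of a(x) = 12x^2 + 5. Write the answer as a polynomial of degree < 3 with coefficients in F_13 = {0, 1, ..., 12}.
a(x)^(-1) ≡ 11x^2 + 10x + 8 (mod f(x))

Since f is irreducible over F_13, F_13[x]/(f) is a field and a(x) ≠ 0 has an inverse. Apply the extended Euclidean algorithm to f(x) and a(x) in F_13[x]: f(x) = (12x + 5)·a(x) + (9x);  a(x) = (10x)·(9x) + (5). The last nonzero remainder is the constant 5 = gcd(f, a) in F_13. Back-substituting through the division chain expresses 5 = s(x)·a(x) + t(x)·f(x) with s(x) ≡ 3x^2 + 11x + 1 (mod f), so (3x^2 + 11x + 1)·a(x) ≡ 5 (mod f). Multiplying by 5^(-1) ≡ 8 in F_13 gives a(x)^(-1) ≡ 8·(3x^2 + 11x + 1) ≡ 11x^2 + 10x + 8 (mod f). Check: (12x^2 + 5)·(11x^2 + 10x + 8) = 2x^4 + 3x^3 + 8x^2 + 11x + 1 ≡ 1 (mod x^3 + 8x^2 + 4x + 12).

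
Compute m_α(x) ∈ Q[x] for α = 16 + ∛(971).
m_α(x) = x^3 - 48x^2 + 768x - 5067

Set β = α - 16 = ∛(971), so β^3 = 971. Then (α - 16)^3 - 971 = 0, i.e. α is a root of g(x) = (x - 16)^3 - 971 = x^3 - 48x^2 + 768x - 5067. Since g(x) = h(x - 16) where h(x) = x^3 - 971, and h is irreducible over Q (because 971 is not a perfect cube, so h has no rational root, and a monic cubic with no rational root is irreducible), g is also irreducible (irreducibility is preserved under the substitution x → x - 16). Hence m_α(x) = x^3 - 48x^2 + 768x - 5067.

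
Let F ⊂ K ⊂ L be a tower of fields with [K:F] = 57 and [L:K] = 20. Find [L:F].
[L:F] = 1140

The tower law says that for any tower of field extensions F ⊂ K ⊂ L with finite degrees, [L:F] = [L:K] · [K:F]. Here this gives [L:F] = 20 · 57 = 1140.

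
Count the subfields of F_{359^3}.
F_{359^3} has 2 subfields

The subfields of F_{p^n} are exactly the fields F_{p^d} for d | n (each is the fixed field of the unique index-d subgroup of Gal(F_{p^n}/F_p) ≅ Z/nZ). The divisors of n = 3 are {1, 3}, giving 2 subfields: F_{359^1}, F_{359^3}.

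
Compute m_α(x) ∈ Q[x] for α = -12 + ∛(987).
m_α(x) = x^3 + 36x^2 + 432x + 741

Set β = α + 12 = ∛(987), so β^3 = 987. Then (α + 12)^3 - 987 = 0, i.e. α is a root of g(x) = (x + 12)^3 - 987 = x^3 + 36x^2 + 432x + 741. Since g(x) = h(x + 12) where h(x) = x^3 - 987, and h is irreducible over Q (because 987 is not a perfect cube, so h has no rational root, and a monic cubic with no rational root is irreducible), g is also irreducible (irreducibility is preserved under the substitution x → x + 12). Hence m_α(x) = x^3 + 36x^2 + 432x + 741.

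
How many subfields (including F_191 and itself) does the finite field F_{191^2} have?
F_{191^2} has 2 subfields

The subfields of F_{p^n} are exactly the fields F_{p^d} for d | n (each is the fixed field of the unique index-d subgroup of Gal(F_{p^n}/F_p) ≅ Z/nZ). The divisors of n = 2 are {1, 2}, giving 2 subfields: F_{191^1}, F_{191^2}.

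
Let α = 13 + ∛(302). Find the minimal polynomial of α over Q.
m_α(x) = x^3 - 39x^2 + 507x - 2499

Set β = α - 13 = ∛(302), so β^3 = 302. Then (α - 13)^3 - 302 = 0, i.e. α is a root of g(x) = (x - 13)^3 - 302 = x^3 - 39x^2 + 507x - 2499. Since g(x) = h(x - 13) where h(x) = x^3 - 302, and h is irreducible over Q (because 302 is not a perfect cube, so h has no rational root, and a monic cubic with no rational root is irreducible), g is also irreducible (irreducibility is preserved under the substitution x → x - 13). Hence m_α(x) = x^3 - 39x^2 + 507x - 2499.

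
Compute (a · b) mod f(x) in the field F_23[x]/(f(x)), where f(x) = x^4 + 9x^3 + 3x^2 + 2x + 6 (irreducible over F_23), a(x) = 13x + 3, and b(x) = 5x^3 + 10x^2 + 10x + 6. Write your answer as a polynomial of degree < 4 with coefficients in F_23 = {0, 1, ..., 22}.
a · b ≡ 20x^3 + 11x^2 + x + 19 (mod f(x))

Multiply in F_23[x]: a(x)·b(x) = (13x + 3)·(5x^3 + 10x^2 + 10x + 6) = 19x^4 + 7x^3 + 22x^2 + 16x + 18. This has degree ≥ 4, so divide by f(x) over F_23: 19x^4 + 7x^3 + 22x^2 + 16x + 18 = (19)·(x^4 + 9x^3 + 3x^2 + 2x + 6) + (20x^3 + 11x^2 + x + 19). Hence a·b ≡ 20x^3 + 11x^2 + x + 19 (mod f). (F_23[x]/(f) is a field with 23^4 = 279841 elements since f is irreducible of degree 4.)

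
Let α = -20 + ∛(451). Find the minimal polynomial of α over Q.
m_α(x) = x^3 + 60x^2 + 1200x + 7549

Set β = α + 20 = ∛(451), so β^3 = 451. Then (α + 20)^3 - 451 = 0, i.e. α is a root of g(x) = (x + 20)^3 - 451 = x^3 + 60x^2 + 1200x + 7549. Since g(x) = h(x + 20) where h(x) = x^3 - 451, and h is irreducible over Q (because 451 is not a perfect cube, so h has no rational root, and a monic cubic with no rational root is irreducible), g is also irreducible (irreducibility is preserved under the substitution x → x + 20). Hence m_α(x) = x^3 + 60x^2 + 1200x + 7549.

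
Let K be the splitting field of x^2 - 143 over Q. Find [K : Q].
[K : Q] = 2

f(x) = x^2 - 143 factors as (x - √143)(x + √143). The splitting field is K = Q(√143). Since 143 is squarefree and > 1, it is not a perfect square, so x^2 - 143 is irreducible over Q and [Q(√143) : Q] = 2. Hence [K : Q] = 2.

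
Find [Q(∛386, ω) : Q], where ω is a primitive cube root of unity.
[Q(∛386, ω) : Q] = 6

[Q(∛386):Q] = 3 (min poly x^3 - 386, irreducible since 386 is not a perfect cube). [Q(ω):Q] = 2 (min poly x^2 + x + 1). Since Q(∛386) ⊂ R and ω ∉ R, we have ω ∉ Q(∛386), so x^2 + x + 1 remains irreducible over Q(∛386) and [Q(∛386, ω) : Q(∛386)] = 2. By the tower law, [Q(∛386, ω) : Q] = 3 · 2 = 6. (In fact Q(∛386, ω) is the splitting field of x^3 - 386 over Q.)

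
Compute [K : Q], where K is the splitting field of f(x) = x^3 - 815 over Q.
[K : Q] = 6

The roots of x^3 - 815 are ∛815, ω∛815, ω^2∛815 where ω = e^(2πi/3) is a primitive cube root of unity, so K = Q(∛815, ω). Now [Q(∛815):Q] = 3 (since 815 is not a perfect cube, x^3 - 815 is irreducible) and [Q(ω):Q] = 2. Both 2 and 3 divide [K:Q], and [K:Q] ≤ 3·2 = 6, so [K:Q] = 6. (Equivalently: Q(∛815) ⊂ R but ω ∉ R, so [K : Q(∛815)] = 2.)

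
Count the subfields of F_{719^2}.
F_{719^2} has 2 subfields

The subfields of F_{p^n} are exactly the fields F_{p^d} for d | n (each is the fixed field of the unique index-d subgroup of Gal(F_{p^n}/F_p) ≅ Z/nZ). The divisors of n = 2 are {1, 2}, giving 2 subfields: F_{719^1}, F_{719^2}.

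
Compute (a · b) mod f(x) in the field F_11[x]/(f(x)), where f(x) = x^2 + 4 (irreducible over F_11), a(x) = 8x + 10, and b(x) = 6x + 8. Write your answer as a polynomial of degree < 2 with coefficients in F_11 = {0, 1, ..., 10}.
a · b ≡ 3x + 9 (mod f(x))

Multiply in F_11[x]: a(x)·b(x) = (8x + 10)·(6x + 8) = 4x^2 + 3x + 3. This has degree ≥ 2, so divide by f(x) over F_11: 4x^2 + 3x + 3 = (4)·(x^2 + 4) + (3x + 9). Hence a·b ≡ 3x + 9 (mod f). (F_11[x]/(f) is a field with 11^2 = 121 elements since f is irreducible of degree 2.)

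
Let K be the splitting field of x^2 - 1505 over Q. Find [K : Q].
[K : Q] = 2

f(x) = x^2 - 1505 factors as (x - √1505)(x + √1505). The splitting field is K = Q(√1505). Since 1505 is squarefree and > 1, it is not a perfect square, so x^2 - 1505 is irreducible over Q and [Q(√1505) : Q] = 2. Hence [K : Q] = 2.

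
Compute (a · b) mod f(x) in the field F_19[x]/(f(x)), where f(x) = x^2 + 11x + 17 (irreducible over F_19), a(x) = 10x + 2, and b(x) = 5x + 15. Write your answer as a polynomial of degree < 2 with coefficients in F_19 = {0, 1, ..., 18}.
a · b ≡ 9x + 16 (mod f(x))

Multiply in F_19[x]: a(x)·b(x) = (10x + 2)·(5x + 15) = 12x^2 + 8x + 11. This has degree ≥ 2, so divide by f(x) over F_19: 12x^2 + 8x + 11 = (12)·(x^2 + 11x + 17) + (9x + 16). Hence a·b ≡ 9x + 16 (mod f). (F_19[x]/(f) is a field with 19^2 = 361 elements since f is irreducible of degree 2.)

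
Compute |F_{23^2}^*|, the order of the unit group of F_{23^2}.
|F_{23^2}^*| = 528

F_{23^2} has 23^2 = 529 elements; its multiplicative group consists of all nonzero elements, so |F_{23^2}^*| = 529 - 1 = 528. (It is cyclic since any finite subgroup of the multiplicative group of a field is cyclic.)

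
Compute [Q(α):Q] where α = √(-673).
[Q(α):Q] = 2

[Q(α):Q] equals the degree of the minimal polynomial of α. Here α^2 = -673 and x^2 + 673 is irreducible (d = -673 is squarefree, ≠ 1, hence not a square), so deg(m_α) = 2. Thus [Q(α):Q] = 2.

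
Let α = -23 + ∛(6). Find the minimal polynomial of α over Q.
m_α(x) = x^3 + 69x^2 + 1587x + 12161

Set β = α + 23 = ∛(6), so β^3 = 6. Then (α + 23)^3 - 6 = 0, i.e. α is a root of g(x) = (x + 23)^3 - 6 = x^3 + 69x^2 + 1587x + 12161. Since g(x) = h(x + 23) where h(x) = x^3 - 6, and h is irreducible over Q (because 6 is not a perfect cube, so h has no rational root, and a monic cubic with no rational root is irreducible), g is also irreducible (irreducibility is preserved under the substitution x → x + 23). Hence m_α(x) = x^3 + 69x^2 + 1587x + 12161.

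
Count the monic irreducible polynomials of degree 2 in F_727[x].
There are 263901 monic irreducible polynomials of degree 2 over F_727

Each element of F_{727^2} that lies in no proper subfield is a root of exactly one monic irreducible of degree 2 over F_727, and each such polynomial has 2 distinct roots in F_{727^2}. By Möbius inversion the count is N_727(2) = (1/2) Σ_{d|2} μ(2/d) · 727^d = (1/2)(μ(2)·727^1 + μ(1)·727^2) = 527802/2 = 263901.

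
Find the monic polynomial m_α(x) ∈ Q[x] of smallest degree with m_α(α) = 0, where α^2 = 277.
m_α(x) = x^2 - 277

α satisfies α^2 - 277 = 0, so x^2 - 277 annihilates α. Since d = 277 is squarefree and ≠ 1, it is not a perfect square in Q, so x^2 - 277 has no rational root and is therefore irreducible over Q (a degree-2 polynomial over a field is irreducible iff it has no root). Hence m_α(x) = x^2 - 277.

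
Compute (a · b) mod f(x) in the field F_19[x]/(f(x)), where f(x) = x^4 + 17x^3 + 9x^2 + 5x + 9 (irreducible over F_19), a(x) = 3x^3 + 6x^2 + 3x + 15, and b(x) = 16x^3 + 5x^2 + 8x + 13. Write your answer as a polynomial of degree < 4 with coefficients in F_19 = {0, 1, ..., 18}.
a · b ≡ 3x^3 + 6x^2 + 4x + 9 (mod f(x))

Multiply in F_19[x]: a(x)·b(x) = (3x^3 + 6x^2 + 3x + 15)·(16x^3 + 5x^2 + 8x + 13) = 10x^6 + 16x^5 + 7x^4 + 6x^2 + 7x + 5. This has degree ≥ 4, so divide by f(x) over F_19: 10x^6 + 16x^5 + 7x^4 + 6x^2 + 7x + 5 = (10x^2 + 17x + 8)·(x^4 + 17x^3 + 9x^2 + 5x + 9) + (3x^3 + 6x^2 + 4x + 9). Hence a·b ≡ 3x^3 + 6x^2 + 4x + 9 (mod f). (F_19[x]/(f) is a field with 19^4 = 130321 elements since f is irreducible of degree 4.)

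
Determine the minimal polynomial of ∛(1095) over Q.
m_α(x) = x^3 - 1095

α satisfies α^3 = 1095, so x^3 - 1095 annihilates α. By the rational root test, a rational root p/q (in lowest terms) of x^3 - 1095 would satisfy p^3 = 1095 q^3, forcing q = 1 and p^3 = 1095; but 1095 is not a perfect cube, contradiction. A monic cubic over Q with no rational root is irreducible (any nontrivial factorization would include a linear factor). Hence x^3 - 1095 is the minimal polynomial of α, and in particular [Q(α):Q] = 3.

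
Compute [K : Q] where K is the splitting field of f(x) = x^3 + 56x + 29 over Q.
[K : Q] = 6

By the rational root test, any rational root of the monic integer polynomial f(x) = x^3 + 56x + 29 must be an integer dividing the constant term 29, i.e. one of ±{1, 29}. Evaluating: f(1) = 86, f(-1) = -28, f(29) = 26042, f(-29) = -25984; none is 0, so f has no rational root and is therefore irreducible over Q (a cubic with no linear factor over a field is irreducible). For an irreducible cubic, the Galois group is A_3 or S_3 according as the discriminant disc(f) = -4a^3 - 27b^2 = -4·(56)^3 - 27·(29)^2 = -725171 is or is not a square in Q. Here disc(f) = -725171 is not a perfect square in Q, so the Galois group of f over Q is not contained in A_3 and must be all of S_3. The splitting field has degree |S_3| = 6 over Q, so [K : Q] = 6.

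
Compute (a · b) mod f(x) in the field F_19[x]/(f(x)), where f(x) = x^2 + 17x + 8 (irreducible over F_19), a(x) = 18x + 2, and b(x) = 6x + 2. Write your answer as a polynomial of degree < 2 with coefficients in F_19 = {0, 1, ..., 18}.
a · b ≡ 17x + 14 (mod f(x))

Multiply in F_19[x]: a(x)·b(x) = (18x + 2)·(6x + 2) = 13x^2 + 10x + 4. This has degree ≥ 2, so divide by f(x) over F_19: 13x^2 + 10x + 4 = (13)·(x^2 + 17x + 8) + (17x + 14). Hence a·b ≡ 17x + 14 (mod f). (F_19[x]/(f) is a field with 19^2 = 361 elements since f is irreducible of degree 2.)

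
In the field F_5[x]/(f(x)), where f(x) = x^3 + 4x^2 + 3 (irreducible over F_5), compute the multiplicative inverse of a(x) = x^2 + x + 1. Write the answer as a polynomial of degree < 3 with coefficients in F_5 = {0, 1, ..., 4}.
a(x)^(-1) ≡ x^2 + 4x + 4 (mod f(x))

Since f is irreducible over F_5, F_5[x]/(f) is a field and a(x) ≠ 0 has an inverse. Apply the extended Euclidean algorithm to f(x) and a(x) in F_5[x]: f(x) = (x + 3)·a(x) + (x);  a(x) = (x + 1)·(x) + (1). The last nonzero remainder is the constant 1 = gcd(f, a) in F_5. Back-substituting through the division chain expresses 1 = s(x)·a(x) + t(x)·f(x) with s(x) ≡ x^2 + 4x + 4 (mod f), so a(x)^(-1) ≡ s(x) = x^2 + 4x + 4 (mod f). Check: (x^2 + x + 1)·(x^2 + 4x + 4) = x^4 + 4x^2 + 3x + 4 ≡ 1 (mod x^3 + 4x^2 + 3).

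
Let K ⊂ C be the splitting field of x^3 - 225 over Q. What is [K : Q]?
[K : Q] = 6

The roots of x^3 - 225 are ∛225, ω∛225, ω^2∛225 where ω = e^(2πi/3) is a primitive cube root of unity, so K = Q(∛225, ω). Now [Q(∛225):Q] = 3 (since 225 is not a perfect cube, x^3 - 225 is irreducible) and [Q(ω):Q] = 2. Both 2 and 3 divide [K:Q], and [K:Q] ≤ 3·2 = 6, so [K:Q] = 6. (Equivalently: Q(∛225) ⊂ R but ω ∉ R, so [K : Q(∛225)] = 2.)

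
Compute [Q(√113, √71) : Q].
[Q(√113, √71) : Q] = 4

[Q(√113):Q] = 2 (min poly x^2 - 113, irreducible since 113 is squarefree > 1). For the top step, suppose √71 ∈ Q(√113), say √71 = c + d√113 with c, d ∈ Q. Squaring: 71 = c^2 + 113d^2 + 2cd√113. Since √113 ∉ Q this forces 2cd = 0. If d = 0 then √71 = c ∈ Q, contradicting 71 squarefree > 1. If c = 0 then 71 = 113d^2, so 113·71 = (113d)^2 is a perfect square in Q — but 113·71 = 8023 is not a perfect square (since 113 and 71 are distinct squarefree integers). Contradiction. Hence √71 ∉ Q(√113), so x^2 - 71 stays irreducible over Q(√113) and [Q(√113, √71) : Q(√113)] = 2. By the tower law, [Q(√113, √71) : Q] = 2 · 2 = 4.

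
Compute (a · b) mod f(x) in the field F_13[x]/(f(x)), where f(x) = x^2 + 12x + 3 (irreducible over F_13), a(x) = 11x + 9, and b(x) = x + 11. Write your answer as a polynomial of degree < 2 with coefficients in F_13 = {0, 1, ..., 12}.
a · b ≡ 11x + 1 (mod f(x))

Multiply in F_13[x]: a(x)·b(x) = (11x + 9)·(x + 11) = 11x^2 + 8. This has degree ≥ 2, so divide by f(x) over F_13: 11x^2 + 8 = (11)·(x^2 + 12x + 3) + (11x + 1). Hence a·b ≡ 11x + 1 (mod f). (F_13[x]/(f) is a field with 13^2 = 169 elements since f is irreducible of degree 2.)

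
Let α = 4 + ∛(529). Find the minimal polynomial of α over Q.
m_α(x) = x^3 - 12x^2 + 48x - 593

Set β = α - 4 = ∛(529), so β^3 = 529. Then (α - 4)^3 - 529 = 0, i.e. α is a root of g(x) = (x - 4)^3 - 529 = x^3 - 12x^2 + 48x - 593. Since g(x) = h(x - 4) where h(x) = x^3 - 529, and h is irreducible over Q (because 529 is not a perfect cube, so h has no rational root, and a monic cubic with no rational root is irreducible), g is also irreducible (irreducibility is preserved under the substitution x → x - 4). Hence m_α(x) = x^3 - 12x^2 + 48x - 593.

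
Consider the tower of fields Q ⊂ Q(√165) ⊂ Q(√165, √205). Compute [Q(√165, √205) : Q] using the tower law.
[Q(√165, √205) : Q] = 4

[Q(√165):Q] = 2 (min poly x^2 - 165, irreducible since 165 is squarefree > 1). For the top step, suppose √205 ∈ Q(√165), say √205 = c + d√165 with c, d ∈ Q. Squaring: 205 = c^2 + 165d^2 + 2cd√165. Since √165 ∉ Q this forces 2cd = 0. If d = 0 then √205 = c ∈ Q, contradicting 205 squarefree > 1. If c = 0 then 205 = 165d^2, so 165·205 = (165d)^2 is a perfect square in Q — but 165·205 = 33825 is not a perfect square (since 165 and 205 are distinct squarefree integers). Contradiction. Hence √205 ∉ Q(√165), so x^2 - 205 stays irreducible over Q(√165) and [Q(√165, √205) : Q(√165)] = 2. By the tower law, [Q(√165, √205) : Q] = 2 · 2 = 4.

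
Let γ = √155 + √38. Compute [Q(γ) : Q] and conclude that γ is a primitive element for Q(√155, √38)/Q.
[Q(γ) : Q] = 4 (equivalently, Q(γ) = Q(√155, √38))

Obviously Q(γ) ⊆ Q(√155, √38), and [Q(√155, √38):Q] = 4 (since 155, 38 are distinct squarefree integers > 1 with 5890 not a perfect square). To show equality we compute the minimal polynomial of γ. From γ = √155 + √38: γ^2 = 155 + 2√(5890) + 38 = 193 + 2√(5890), so γ^2 - 193 = 2√(5890); squaring, (γ^2 - 193)^2 = 4·5890, i.e. γ^4 - 386γ^2 + 37249 - 23560 = 0, i.e. γ^4 - 386γ^2 + 13689 = 0. So γ is a root of x^4 - 386x^2 + 13689. This polynomial is irreducible over Q: it has no rational root (each ±√155 ± √38 is irrational), and any factorization into two quadratics over Q would force √(5890) ∈ Q (pairing opposite roots) or √155, √38 ∈ Q (other pairings), all impossible. Hence [Q(γ):Q] = 4 = [Q(√155, √38):Q], so Q(γ) = Q(√155, √38).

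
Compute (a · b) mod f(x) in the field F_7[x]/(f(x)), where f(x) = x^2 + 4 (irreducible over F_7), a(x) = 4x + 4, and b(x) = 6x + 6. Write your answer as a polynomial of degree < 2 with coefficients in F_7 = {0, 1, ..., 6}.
a · b ≡ 6x + 5 (mod f(x))

Multiply in F_7[x]: a(x)·b(x) = (4x + 4)·(6x + 6) = 3x^2 + 6x + 3. This has degree ≥ 2, so divide by f(x) over F_7: 3x^2 + 6x + 3 = (3)·(x^2 + 4) + (6x + 5). Hence a·b ≡ 6x + 5 (mod f). (F_7[x]/(f) is a field with 7^2 = 49 elements since f is irreducible of degree 2.)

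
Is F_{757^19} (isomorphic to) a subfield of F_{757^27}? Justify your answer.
No: F_{757^19} is not a subfield of F_{757^27}

F_{p^m} embeds in F_{p^n} iff m | n. Here 19 ∤ 27 (since 27 = 1·19 + 8 with remainder 8 ≠ 0), so F_{757^19} is not a subfield of F_{757^27}. Equivalently: if it were, the tower law would give 19 = [F_{757^19}:F_757] dividing [F_{757^27}:F_757] = 27, contradiction.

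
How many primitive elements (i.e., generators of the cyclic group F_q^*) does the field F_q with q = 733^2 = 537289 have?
There are φ(537288) = 175680 primitive elements

F_q^* is cyclic of order q - 1 = 537288. A cyclic group of order m has exactly φ(m) generators. Here m = 537288 = 2^3 · 3 · 61 · 367, so the number of primitive elements is φ(537288) = 175680.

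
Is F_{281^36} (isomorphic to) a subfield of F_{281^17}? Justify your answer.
No: F_{281^36} is not a subfield of F_{281^17}

F_{p^m} embeds in F_{p^n} iff m | n. Here 36 ∤ 17 (since 17 = 0·36 + 17 with remainder 17 ≠ 0), so F_{281^36} is not a subfield of F_{281^17}. Equivalently: if it were, the tower law would give 36 = [F_{281^36}:F_281] dividing [F_{281^17}:F_281] = 17, contradiction.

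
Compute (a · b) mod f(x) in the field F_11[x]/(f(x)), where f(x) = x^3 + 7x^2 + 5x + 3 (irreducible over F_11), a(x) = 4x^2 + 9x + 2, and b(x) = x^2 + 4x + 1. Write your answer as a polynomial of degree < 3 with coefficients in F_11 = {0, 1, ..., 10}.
a · b ≡ 10x^2 + 9x (mod f(x))

Multiply in F_11[x]: a(x)·b(x) = (4x^2 + 9x + 2)·(x^2 + 4x + 1) = 4x^4 + 3x^3 + 9x^2 + 6x + 2. This has degree ≥ 3, so divide by f(x) over F_11: 4x^4 + 3x^3 + 9x^2 + 6x + 2 = (4x + 8)·(x^3 + 7x^2 + 5x + 3) + (10x^2 + 9x). Hence a·b ≡ 10x^2 + 9x (mod f). (F_11[x]/(f) is a field with 11^3 = 1331 elements since f is irreducible of degree 3.)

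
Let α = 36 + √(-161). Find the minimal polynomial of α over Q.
m_α(x) = x^2 - 72x + 1457

From α - 36 = √(-161), squaring gives (α - 36)^2 = -161, i.e. α^2 - 72α + 1296 = -161, so α^2 - 72α + 1457 = 0. The discriminant of x^2 - 72x + 1457 is (-72)^2 - 4·(1457) = 5184 - 5828 = -644, and 4·(-161) is not a perfect square in Q since -161 is squarefree and ≠ 1. Hence x^2 - 72x + 1457 is irreducible over Q and is the minimal polynomial of α.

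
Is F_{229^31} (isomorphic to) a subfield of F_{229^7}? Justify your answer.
No: F_{229^31} is not a subfield of F_{229^7}

F_{p^m} embeds in F_{p^n} iff m | n. Here 31 ∤ 7 (since 7 = 0·31 + 7 with remainder 7 ≠ 0), so F_{229^31} is not a subfield of F_{229^7}. Equivalently: if it were, the tower law would give 31 = [F_{229^31}:F_229] dividing [F_{229^7}:F_229] = 7, contradiction.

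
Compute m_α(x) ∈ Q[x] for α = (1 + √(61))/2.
m_α(x) = x^2 - x - 15

From 2α - 1 = √(61), squaring gives (2α - 1)^2 = 61, i.e. 4α^2 - 4α + 1 = 61, so α^2 - α + (1 - 61)/4 = 0. Since 61 ≡ 1 (mod 4), (1 - 61)/4 = -15 ∈ Z. The polynomial x^2 - x - 15 has discriminant 1 - 4·(-15) = 61, which is not a perfect square in Q (d = 61 is squarefree and ≠ 1), so x^2 - x - 15 is irreducible over Q. It is the minimal polynomial of α.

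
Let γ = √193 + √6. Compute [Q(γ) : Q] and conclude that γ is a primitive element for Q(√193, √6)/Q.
[Q(γ) : Q] = 4 (equivalently, Q(γ) = Q(√193, √6))

Obviously Q(γ) ⊆ Q(√193, √6), and [Q(√193, √6):Q] = 4 (since 193, 6 are distinct squarefree integers > 1 with 1158 not a perfect square). To show equality we compute the minimal polynomial of γ. From γ = √193 + √6: γ^2 = 193 + 2√(1158) + 6 = 199 + 2√(1158), so γ^2 - 199 = 2√(1158); squaring, (γ^2 - 199)^2 = 4·1158, i.e. γ^4 - 398γ^2 + 39601 - 4632 = 0, i.e. γ^4 - 398γ^2 + 34969 = 0. So γ is a root of x^4 - 398x^2 + 34969. This polynomial is irreducible over Q: it has no rational root (each ±√193 ± √6 is irrational), and any factorization into two quadratics over Q would force √(1158) ∈ Q (pairing opposite roots) or √193, √6 ∈ Q (other pairings), all impossible. Hence [Q(γ):Q] = 4 = [Q(√193, √6):Q], so Q(γ) = Q(√193, √6).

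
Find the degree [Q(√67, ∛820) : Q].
[Q(√67, ∛820) : Q] = 6

Let L = Q(√67, ∛820). Since Q(√67) ⊂ L and [Q(√67):Q] = 2, the tower law gives 2 | [L:Q]. Likewise Q(∛820) ⊂ L with [Q(∛820):Q] = 3 (because 820 is not a perfect cube), so 3 | [L:Q]. As gcd(2,3) = 1, [L:Q] is divisible by 6. Conversely L is generated over Q by √67 and ∛820, so [L:Q] ≤ 2·3 = 6. Therefore [Q(√67, ∛820) : Q] = 6.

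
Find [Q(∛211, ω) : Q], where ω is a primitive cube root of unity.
[Q(∛211, ω) : Q] = 6

[Q(∛211):Q] = 3 (min poly x^3 - 211, irreducible since 211 is not a perfect cube). [Q(ω):Q] = 2 (min poly x^2 + x + 1). Since Q(∛211) ⊂ R and ω ∉ R, we have ω ∉ Q(∛211), so x^2 + x + 1 remains irreducible over Q(∛211) and [Q(∛211, ω) : Q(∛211)] = 2. By the tower law, [Q(∛211, ω) : Q] = 3 · 2 = 6. (In fact Q(∛211, ω) is the splitting field of x^3 - 211 over Q.)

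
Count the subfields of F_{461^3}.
F_{461^3} has 2 subfields

The subfields of F_{p^n} are exactly the fields F_{p^d} for d | n (each is the fixed field of the unique index-d subgroup of Gal(F_{p^n}/F_p) ≅ Z/nZ). The divisors of n = 3 are {1, 3}, giving 2 subfields: F_{461^1}, F_{461^3}.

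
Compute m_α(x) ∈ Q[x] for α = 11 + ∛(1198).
m_α(x) = x^3 - 33x^2 + 363x - 2529

Set β = α - 11 = ∛(1198), so β^3 = 1198. Then (α - 11)^3 - 1198 = 0, i.e. α is a root of g(x) = (x - 11)^3 - 1198 = x^3 - 33x^2 + 363x - 2529. Since g(x) = h(x - 11) where h(x) = x^3 - 1198, and h is irreducible over Q (because 1198 is not a perfect cube, so h has no rational root, and a monic cubic with no rational root is irreducible), g is also irreducible (irreducibility is preserved under the substitution x → x - 11). Hence m_α(x) = x^3 - 33x^2 + 363x - 2529.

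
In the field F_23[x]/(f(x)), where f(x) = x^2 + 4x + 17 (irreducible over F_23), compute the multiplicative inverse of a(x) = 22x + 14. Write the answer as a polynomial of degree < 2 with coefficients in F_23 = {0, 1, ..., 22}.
a(x)^(-1) ≡ 13x + 4 (mod f(x))

Since f is irreducible over F_23, F_23[x]/(f) is a field and a(x) ≠ 0 has an inverse. Apply the extended Euclidean algorithm to f(x) and a(x) in F_23[x]: f(x) = (22x + 5)·a(x) + (16). The last nonzero remainder is the constant 16 = gcd(f, a) in F_23. Back-substituting through the division chain expresses 16 = s(x)·a(x) + t(x)·f(x) with s(x) ≡ x + 18 (mod f), so (x + 18)·a(x) ≡ 16 (mod f). Multiplying by 16^(-1) ≡ 13 in F_23 gives a(x)^(-1) ≡ 13·(x + 18) ≡ 13x + 4 (mod f). Check: (22x + 14)·(13x + 4) = 10x^2 + 17x + 10 ≡ 1 (mod x^2 + 4x + 17).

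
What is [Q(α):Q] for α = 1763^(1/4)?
[Q(α):Q] = 4

α is a root of x^4 - 1763. By Eisenstein's criterion at the prime p = 41 (which divides the constant term 1763 but p^2 = 1681 does not, since 1763 is squarefree), x^4 - 1763 is irreducible over Q. Hence [Q(α):Q] = 4.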